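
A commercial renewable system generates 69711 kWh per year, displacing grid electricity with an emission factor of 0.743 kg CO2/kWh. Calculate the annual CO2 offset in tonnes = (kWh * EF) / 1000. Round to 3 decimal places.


CO2 offset in kg = generation * emission_factor
CO2 offset = 69711 * 0.743 = 51795.27 kg
Convert to tonnes:
  CO2 offset = 51795.27 / 1000 = 51.795 tonnes

51.795


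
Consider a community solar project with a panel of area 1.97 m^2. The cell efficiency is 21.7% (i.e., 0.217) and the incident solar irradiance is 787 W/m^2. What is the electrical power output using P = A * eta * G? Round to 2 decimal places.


Use the solar power formula P = A * eta * G.
Given: A = 1.97 m^2, eta = 0.217, G = 787 W/m^2
P = 1.97 * 0.217 * 787
P = 336.43 W

336.43


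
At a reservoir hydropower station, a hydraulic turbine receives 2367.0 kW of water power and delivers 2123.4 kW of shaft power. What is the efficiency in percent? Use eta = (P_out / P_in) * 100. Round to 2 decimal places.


Turbine efficiency = (output power / input power) * 100
eta = (2123.4 / 2367.0) * 100
eta = 89.71%

89.71


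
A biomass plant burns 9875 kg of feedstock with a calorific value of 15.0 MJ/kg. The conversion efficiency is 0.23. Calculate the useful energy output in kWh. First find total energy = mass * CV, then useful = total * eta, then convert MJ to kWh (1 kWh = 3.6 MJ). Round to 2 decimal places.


Total energy = mass * CV = 9875 * 15.0 = 148125.0 MJ
Useful energy = total * eta = 148125.0 * 0.23 = 34068.75 MJ
Convert to kWh: 34068.75 / 3.6
Useful energy = 9463.54 kWh

9463.54


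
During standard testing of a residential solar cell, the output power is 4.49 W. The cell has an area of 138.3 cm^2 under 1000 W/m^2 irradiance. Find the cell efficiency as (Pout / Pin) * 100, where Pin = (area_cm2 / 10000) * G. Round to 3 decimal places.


First compute the input power:
  Pin = area_cm2 / 10000 * G = 138.3 / 10000 * 1000 = 13.83 W
Then compute efficiency:
  Efficiency = (Pout / Pin) * 100 = (4.49 / 13.83) * 100
  Efficiency = 32.466%

32.466


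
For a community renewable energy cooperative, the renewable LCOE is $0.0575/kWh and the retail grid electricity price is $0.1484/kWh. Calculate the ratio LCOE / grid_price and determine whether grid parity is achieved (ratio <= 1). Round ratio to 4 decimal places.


Compare LCOE to grid price:
  LCOE = $0.0575/kWh, Grid price = $0.1484/kWh
  Ratio = LCOE / grid_price = 0.0575 / 0.1484 = 0.3875
  Grid parity achieved (ratio <= 1)? yes

0.3875


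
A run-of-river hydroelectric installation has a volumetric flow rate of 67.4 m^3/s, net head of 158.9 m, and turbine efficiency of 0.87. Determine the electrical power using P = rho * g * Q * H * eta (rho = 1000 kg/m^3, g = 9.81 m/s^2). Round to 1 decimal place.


Apply the hydropower formula P = rho * g * Q * H * eta
rho * g = 1000 * 9.81 = 9810.0
P = 9810.0 * 67.4 * 158.9 * 0.87
P = 91405442.1 W

91405442.1


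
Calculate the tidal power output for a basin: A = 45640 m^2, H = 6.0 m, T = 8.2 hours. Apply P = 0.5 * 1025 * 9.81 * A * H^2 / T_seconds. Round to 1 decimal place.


Convert period to seconds: T = 8.2 * 3600 = 29520.0 s
H^2 = 6.0^2 = 36.0
P = 0.5 * rho * g * A * H^2 / T
P = 0.5 * 1025 * 9.81 * 45640 * 36.0 / 29520.0
P = 279830.3 W

279830.3


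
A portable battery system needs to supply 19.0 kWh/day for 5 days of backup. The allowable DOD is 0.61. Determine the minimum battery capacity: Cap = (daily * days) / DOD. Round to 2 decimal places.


Total energy needed = daily * days = 19.0 * 5 = 95.0 kWh
Account for depth of discharge:
  Cap = total_energy / DOD = 95.0 / 0.61
  Cap = 155.74 kWh

155.74


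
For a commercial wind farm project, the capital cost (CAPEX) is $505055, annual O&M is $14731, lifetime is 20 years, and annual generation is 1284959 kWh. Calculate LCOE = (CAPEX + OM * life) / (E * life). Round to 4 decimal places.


Total cost = CAPEX + OM * lifetime = 505055 + 14731 * 20 = 505055 + 294620 = 799675
Total generation = annual * lifetime = 1284959 * 20 = 25699180 kWh
LCOE = 799675 / 25699180
LCOE = 0.0311 $/kWh

0.0311


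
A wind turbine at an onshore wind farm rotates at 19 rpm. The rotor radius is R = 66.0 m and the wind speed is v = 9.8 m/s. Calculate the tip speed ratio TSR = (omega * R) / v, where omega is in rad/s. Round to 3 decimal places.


Convert rotational speed to rad/s:
  omega = 19 * 2 * pi / 60 = 1.9897 rad/s
Compute tip speed:
  v_tip = omega * R = 1.9897 * 66.0 = 131.319 m/s
Tip speed ratio:
  TSR = v_tip / v_wind = 131.319 / 9.8 = 13.400

13.400


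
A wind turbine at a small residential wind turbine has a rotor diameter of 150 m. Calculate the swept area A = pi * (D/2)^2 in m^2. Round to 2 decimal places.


Compute the rotor radius:
  r = D / 2 = 150 / 2 = 75.0 m
Calculate swept area:
  A = pi * r^2 = pi * 75.0^2
  A = 17671.46 m^2

17671.46


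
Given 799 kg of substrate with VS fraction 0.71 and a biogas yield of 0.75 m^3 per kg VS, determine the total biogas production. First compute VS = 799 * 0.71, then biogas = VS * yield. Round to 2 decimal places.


Compute volatile solids:
  VS = mass * VS_fraction = 799 * 0.71 = 567.29 kg
Calculate biogas volume:
  Biogas = VS * specific_yield = 567.29 * 0.75
  Biogas = 425.47 m^3

425.47


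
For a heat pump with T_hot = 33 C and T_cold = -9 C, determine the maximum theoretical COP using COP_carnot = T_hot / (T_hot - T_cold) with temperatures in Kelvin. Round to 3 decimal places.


Convert to Kelvin:
  T_hot = 33 + 273.15 = 306.15 K
  T_cold = -9 + 273.15 = 264.15 K
Apply Carnot COP formula:
  COP = T_hot_K / (T_hot_K - T_cold_K) = 306.15 / 42.0
  COP = 7.289

7.289


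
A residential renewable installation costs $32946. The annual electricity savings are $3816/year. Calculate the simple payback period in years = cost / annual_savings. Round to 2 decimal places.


Simple payback period = initial cost / annual savings
Payback = 32946 / 3816
Payback = 8.63 years

8.63


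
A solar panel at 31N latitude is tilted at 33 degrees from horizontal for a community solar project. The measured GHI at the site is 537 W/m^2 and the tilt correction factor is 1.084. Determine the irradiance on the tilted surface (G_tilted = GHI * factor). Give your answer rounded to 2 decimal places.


Identify the given values:
  GHI = 537 W/m^2, tilt correction factor = 1.084
Apply the formula G_tilted = GHI * factor:
  G_tilted = 537 * 1.084
  G_tilted = 582.11 W/m^2

582.11


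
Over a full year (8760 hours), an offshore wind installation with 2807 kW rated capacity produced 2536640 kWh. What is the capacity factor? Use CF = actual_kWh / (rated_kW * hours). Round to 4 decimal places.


Capacity factor = actual output / maximum possible output
Maximum possible = rated * hours = 2807 * 8760 = 24589320 kWh
CF = 2536640 / 24589320
CF = 0.1032

0.1032


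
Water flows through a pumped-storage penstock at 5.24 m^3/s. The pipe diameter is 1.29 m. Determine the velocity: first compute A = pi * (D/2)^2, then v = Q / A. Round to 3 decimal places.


Compute pipe cross-sectional area:
  A = pi * (D/2)^2 = pi * (1.29/2)^2 = 1.307 m^2
Calculate velocity:
  v = Q / A = 5.24 / 1.307
  v = 4.009 m/s

4.009


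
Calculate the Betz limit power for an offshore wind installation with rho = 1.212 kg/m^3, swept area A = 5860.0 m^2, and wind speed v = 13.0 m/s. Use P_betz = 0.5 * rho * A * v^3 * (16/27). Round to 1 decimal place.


The Betz coefficient Cp_max = 16/27 = 0.5926
v^3 = 13.0^3 = 2197.0
P_betz = 0.5 * rho * A * v^3 * Cp_max
P_betz = 0.5 * 1.212 * 5860.0 * 2197.0 * 0.5926
P_betz = 4623347.3 W

4623347.3


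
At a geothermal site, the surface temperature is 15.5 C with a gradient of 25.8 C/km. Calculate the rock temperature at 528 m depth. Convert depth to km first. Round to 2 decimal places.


Convert depth to km: 528 / 1000 = 0.528 km
Temperature increase = gradient * depth_km = 25.8 * 0.528 = 13.62 C
Temperature at depth = T_surface + delta_T = 15.5 + 13.62
T = 29.12 C

29.12


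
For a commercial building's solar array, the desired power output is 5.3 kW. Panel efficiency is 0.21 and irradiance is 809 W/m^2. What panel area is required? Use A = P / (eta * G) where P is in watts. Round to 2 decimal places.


Convert target power to watts: P = 5.3 * 1000 = 5300.0 W
Compute denominator: eta * G = 0.21 * 809 = 169.89
Required area A = P / (eta * G) = 5300.0 / 169.89
A = 31.20 m^2

31.20


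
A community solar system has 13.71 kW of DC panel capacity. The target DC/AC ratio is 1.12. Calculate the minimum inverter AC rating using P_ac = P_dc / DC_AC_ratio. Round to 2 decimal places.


The inverter AC capacity is determined by the DC/AC ratio.
Given: P_dc = 13.71 kW, DC/AC ratio = 1.12
P_ac = P_dc / ratio = 13.71 / 1.12
P_ac = 12.24 kW

12.24


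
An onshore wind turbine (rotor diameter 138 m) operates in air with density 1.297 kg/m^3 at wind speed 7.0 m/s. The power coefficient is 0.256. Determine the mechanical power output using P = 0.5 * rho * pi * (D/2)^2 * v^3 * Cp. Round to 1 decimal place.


Step 1 -- Compute swept area:
  A = pi * (D/2)^2 = pi * (138/2)^2 = 14957.12 m^2
Step 2 -- Apply wind power equation:
  P = 0.5 * rho * A * v^3 * Cp
  v^3 = 7.0^3 = 343.0
  P = 0.5 * 1.297 * 14957.12 * 343.0 * 0.256
  P = 851710.7 W

851710.7


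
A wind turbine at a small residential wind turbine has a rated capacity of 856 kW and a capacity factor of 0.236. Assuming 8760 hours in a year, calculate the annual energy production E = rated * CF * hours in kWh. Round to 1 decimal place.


Annual energy = rated_kW * capacity_factor * hours_per_year
Given: P_rated = 856 kW, CF = 0.236, hours = 8760
E = 856 * 0.236 * 8760
E = 1769660.2 kWh

1769660.2


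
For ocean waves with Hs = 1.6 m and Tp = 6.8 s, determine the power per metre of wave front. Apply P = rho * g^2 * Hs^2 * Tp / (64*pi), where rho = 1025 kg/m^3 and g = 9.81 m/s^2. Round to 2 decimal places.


Apply wave power formula:
  g^2 = 9.81^2 = 96.2361
  Hs^2 = 1.6^2 = 2.56
  Numerator = rho * g^2 * Hs^2 * Tp = 1025 * 96.2361 * 2.56 * 6.8 = 1717159.98
  Denominator = 64 * pi = 201.0619
  P = 1717159.98 / 201.0619 = 8540.45 W/m

8540.45


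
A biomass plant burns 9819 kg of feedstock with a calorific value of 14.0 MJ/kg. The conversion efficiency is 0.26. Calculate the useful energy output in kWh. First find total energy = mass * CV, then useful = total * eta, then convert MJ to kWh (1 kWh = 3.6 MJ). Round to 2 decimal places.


Total energy = mass * CV = 9819 * 14.0 = 137466.0 MJ
Useful energy = total * eta = 137466.0 * 0.26 = 35741.16 MJ
Convert to kWh: 35741.16 / 3.6
Useful energy = 9928.10 kWh

9928.10


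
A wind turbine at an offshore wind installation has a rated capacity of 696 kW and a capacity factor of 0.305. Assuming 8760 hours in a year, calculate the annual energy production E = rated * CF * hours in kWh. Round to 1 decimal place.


Annual energy = rated_kW * capacity_factor * hours_per_year
Given: P_rated = 696 kW, CF = 0.305, hours = 8760
E = 696 * 0.305 * 8760
E = 1859572.8 kWh

1859572.8


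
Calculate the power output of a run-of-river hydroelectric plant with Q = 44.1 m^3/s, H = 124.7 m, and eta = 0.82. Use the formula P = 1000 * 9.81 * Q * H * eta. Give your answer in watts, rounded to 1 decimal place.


Apply the hydropower formula P = rho * g * Q * H * eta
rho * g = 1000 * 9.81 = 9810.0
P = 9810.0 * 44.1 * 124.7 * 0.82
P = 44237227.7 W

44237227.7


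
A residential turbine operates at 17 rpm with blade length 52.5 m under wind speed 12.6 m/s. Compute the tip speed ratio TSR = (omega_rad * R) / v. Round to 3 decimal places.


Convert rotational speed to rad/s:
  omega = 17 * 2 * pi / 60 = 1.7802 rad/s
Compute tip speed:
  v_tip = omega * R = 1.7802 * 52.5 = 93.462 m/s
Tip speed ratio:
  TSR = v_tip / v_wind = 93.462 / 12.6 = 7.418

7.418


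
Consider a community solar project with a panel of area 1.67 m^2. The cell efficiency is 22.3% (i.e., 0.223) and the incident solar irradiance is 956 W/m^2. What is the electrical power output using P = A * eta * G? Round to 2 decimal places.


Use the solar power formula P = A * eta * G.
Given: A = 1.67 m^2, eta = 0.223, G = 956 W/m^2
P = 1.67 * 0.223 * 956
P = 356.02 W

356.02


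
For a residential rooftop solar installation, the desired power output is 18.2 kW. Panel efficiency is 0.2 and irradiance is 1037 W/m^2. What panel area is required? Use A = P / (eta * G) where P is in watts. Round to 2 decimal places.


Convert target power to watts: P = 18.2 * 1000 = 18200.0 W
Compute denominator: eta * G = 0.2 * 1037 = 207.4
Required area A = P / (eta * G) = 18200.0 / 207.4
A = 87.75 m^2

87.75


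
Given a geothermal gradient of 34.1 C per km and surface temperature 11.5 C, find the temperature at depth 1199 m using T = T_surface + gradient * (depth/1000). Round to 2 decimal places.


Convert depth to km: 1199 / 1000 = 1.199 km
Temperature increase = gradient * depth_km = 34.1 * 1.199 = 40.89 C
Temperature at depth = T_surface + delta_T = 11.5 + 40.89
T = 52.39 C

52.39


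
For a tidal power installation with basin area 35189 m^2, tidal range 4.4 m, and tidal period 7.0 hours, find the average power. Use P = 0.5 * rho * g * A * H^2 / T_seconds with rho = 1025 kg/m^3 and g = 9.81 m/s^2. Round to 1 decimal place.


Convert period to seconds: T = 7.0 * 3600 = 25200.0 s
H^2 = 4.4^2 = 19.36
P = 0.5 * rho * g * A * H^2 / T
P = 0.5 * 1025 * 9.81 * 35189 * 19.36 / 25200.0
P = 135917.3 W

135917.3


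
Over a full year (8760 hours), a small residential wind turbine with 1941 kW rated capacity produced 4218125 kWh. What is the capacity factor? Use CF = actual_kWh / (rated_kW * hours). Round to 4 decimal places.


Capacity factor = actual output / maximum possible output
Maximum possible = rated * hours = 1941 * 8760 = 17003160 kWh
CF = 4218125 / 17003160
CF = 0.2481

0.2481


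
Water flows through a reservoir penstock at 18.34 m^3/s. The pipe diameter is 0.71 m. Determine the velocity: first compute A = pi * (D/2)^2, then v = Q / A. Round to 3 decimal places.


Compute pipe cross-sectional area:
  A = pi * (D/2)^2 = pi * (0.71/2)^2 = 0.3959 m^2
Calculate velocity:
  v = Q / A = 18.34 / 0.3959
  v = 46.323 m/s

46.323


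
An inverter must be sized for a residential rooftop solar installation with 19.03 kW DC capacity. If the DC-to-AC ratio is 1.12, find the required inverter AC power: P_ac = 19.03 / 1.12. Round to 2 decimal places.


The inverter AC capacity is determined by the DC/AC ratio.
Given: P_dc = 19.03 kW, DC/AC ratio = 1.12
P_ac = P_dc / ratio = 19.03 / 1.12
P_ac = 16.99 kW

16.99


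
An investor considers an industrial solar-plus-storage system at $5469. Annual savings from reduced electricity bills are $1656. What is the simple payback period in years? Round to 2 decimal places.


Simple payback period = initial cost / annual savings
Payback = 5469 / 1656
Payback = 3.30 years

3.30


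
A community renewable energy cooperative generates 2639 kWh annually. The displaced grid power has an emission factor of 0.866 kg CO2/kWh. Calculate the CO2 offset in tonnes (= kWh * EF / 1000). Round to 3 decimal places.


CO2 offset in kg = generation * emission_factor
CO2 offset = 2639 * 0.866 = 2285.37 kg
Convert to tonnes:
  CO2 offset = 2285.37 / 1000 = 2.285 tonnes

2.285


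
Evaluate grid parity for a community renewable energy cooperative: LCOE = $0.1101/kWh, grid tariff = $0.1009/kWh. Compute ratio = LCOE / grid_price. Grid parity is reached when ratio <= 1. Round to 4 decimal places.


Compare LCOE to grid price:
  LCOE = $0.1101/kWh, Grid price = $0.1009/kWh
  Ratio = LCOE / grid_price = 0.1101 / 0.1009 = 1.0912
  Grid parity achieved (ratio <= 1)? no

1.0912


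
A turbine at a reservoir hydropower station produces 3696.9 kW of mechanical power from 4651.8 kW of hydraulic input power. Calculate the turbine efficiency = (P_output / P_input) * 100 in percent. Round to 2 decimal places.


Turbine efficiency = (output power / input power) * 100
eta = (3696.9 / 4651.8) * 100
eta = 79.47%

79.47


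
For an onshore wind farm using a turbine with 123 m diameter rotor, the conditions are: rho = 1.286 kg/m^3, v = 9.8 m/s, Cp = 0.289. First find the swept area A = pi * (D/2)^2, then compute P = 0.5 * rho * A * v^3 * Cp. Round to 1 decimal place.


Step 1 -- Compute swept area:
  A = pi * (D/2)^2 = pi * (123/2)^2 = 11882.29 m^2
Step 2 -- Apply wind power equation:
  P = 0.5 * rho * A * v^3 * Cp
  v^3 = 9.8^3 = 941.192
  P = 0.5 * 1.286 * 11882.29 * 941.192 * 0.289
  P = 2078199.1 W

2078199.1


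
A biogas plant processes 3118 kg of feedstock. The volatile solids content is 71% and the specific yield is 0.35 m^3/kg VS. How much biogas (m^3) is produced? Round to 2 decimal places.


Compute volatile solids:
  VS = mass * VS_fraction = 3118 * 0.71 = 2213.78 kg
Calculate biogas volume:
  Biogas = VS * specific_yield = 2213.78 * 0.35
  Biogas = 774.82 m^3

774.82


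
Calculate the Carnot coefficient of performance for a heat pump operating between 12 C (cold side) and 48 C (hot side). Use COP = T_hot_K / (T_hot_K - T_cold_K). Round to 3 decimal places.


Convert to Kelvin:
  T_hot = 48 + 273.15 = 321.15 K
  T_cold = 12 + 273.15 = 285.15 K
Apply Carnot COP formula:
  COP = T_hot_K / (T_hot_K - T_cold_K) = 321.15 / 36.0
  COP = 8.921

8.921


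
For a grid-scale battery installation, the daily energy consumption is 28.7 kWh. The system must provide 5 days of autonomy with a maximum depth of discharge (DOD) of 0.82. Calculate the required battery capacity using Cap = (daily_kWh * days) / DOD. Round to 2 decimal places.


Total energy needed = daily * days = 28.7 * 5 = 143.5 kWh
Account for depth of discharge:
  Cap = total_energy / DOD = 143.5 / 0.82
  Cap = 175.00 kWh

175.00


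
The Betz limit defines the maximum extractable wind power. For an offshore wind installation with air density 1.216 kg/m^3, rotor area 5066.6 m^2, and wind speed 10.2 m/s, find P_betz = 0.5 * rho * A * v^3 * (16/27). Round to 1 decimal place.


The Betz coefficient Cp_max = 16/27 = 0.5926
v^3 = 10.2^3 = 1061.208
P_betz = 0.5 * rho * A * v^3 * Cp_max
P_betz = 0.5 * 1.216 * 5066.6 * 1061.208 * 0.5926
P_betz = 1937211.0 W

1937211.0


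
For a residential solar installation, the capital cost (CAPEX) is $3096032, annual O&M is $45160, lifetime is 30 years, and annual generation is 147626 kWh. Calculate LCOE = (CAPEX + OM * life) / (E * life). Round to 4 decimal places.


Total cost = CAPEX + OM * lifetime = 3096032 + 45160 * 30 = 3096032 + 1354800 = 4450832
Total generation = annual * lifetime = 147626 * 30 = 4428780 kWh
LCOE = 4450832 / 4428780
LCOE = 1.0050 $/kWh

1.0050


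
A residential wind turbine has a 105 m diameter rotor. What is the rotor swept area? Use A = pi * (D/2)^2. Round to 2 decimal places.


Compute the rotor radius:
  r = D / 2 = 105 / 2 = 52.5 m
Calculate swept area:
  A = pi * r^2 = pi * 52.5^2
  A = 8659.01 m^2

8659.01


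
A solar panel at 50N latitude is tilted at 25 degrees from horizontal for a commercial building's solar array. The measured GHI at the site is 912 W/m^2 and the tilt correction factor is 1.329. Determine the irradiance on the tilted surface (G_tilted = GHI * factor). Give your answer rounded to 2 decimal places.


Identify the given values:
  GHI = 912 W/m^2, tilt correction factor = 1.329
Apply the formula G_tilted = GHI * factor:
  G_tilted = 912 * 1.329
  G_tilted = 1212.05 W/m^2

1212.05


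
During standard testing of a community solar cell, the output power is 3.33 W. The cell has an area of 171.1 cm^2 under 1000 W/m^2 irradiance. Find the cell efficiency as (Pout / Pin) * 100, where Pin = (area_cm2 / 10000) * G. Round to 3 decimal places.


First compute the input power:
  Pin = area_cm2 / 10000 * G = 171.1 / 10000 * 1000 = 17.11 W
Then compute efficiency:
  Efficiency = (Pout / Pin) * 100 = (3.33 / 17.11) * 100
  Efficiency = 19.462%

19.462


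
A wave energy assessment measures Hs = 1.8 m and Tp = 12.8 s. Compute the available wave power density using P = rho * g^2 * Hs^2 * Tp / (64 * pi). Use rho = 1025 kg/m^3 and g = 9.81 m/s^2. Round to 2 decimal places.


Apply wave power formula:
  g^2 = 9.81^2 = 96.2361
  Hs^2 = 1.8^2 = 3.24
  Numerator = rho * g^2 * Hs^2 * Tp = 1025 * 96.2361 * 3.24 * 12.8 = 4090881.13
  Denominator = 64 * pi = 201.0619
  P = 4090881.13 / 201.0619 = 20346.37 W/m

20346.37


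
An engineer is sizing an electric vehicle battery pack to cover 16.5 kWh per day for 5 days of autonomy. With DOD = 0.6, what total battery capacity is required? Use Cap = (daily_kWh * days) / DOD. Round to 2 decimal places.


Total energy needed = daily * days = 16.5 * 5 = 82.5 kWh
Account for depth of discharge:
  Cap = total_energy / DOD = 82.5 / 0.6
  Cap = 137.50 kWh

137.50


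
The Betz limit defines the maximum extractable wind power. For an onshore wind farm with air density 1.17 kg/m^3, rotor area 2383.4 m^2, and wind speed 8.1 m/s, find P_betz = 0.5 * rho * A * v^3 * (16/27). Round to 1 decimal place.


The Betz coefficient Cp_max = 16/27 = 0.5926
v^3 = 8.1^3 = 531.441
P_betz = 0.5 * rho * A * v^3 * Cp_max
P_betz = 0.5 * 1.17 * 2383.4 * 531.441 * 0.5926
P_betz = 439100.6 W

439100.6


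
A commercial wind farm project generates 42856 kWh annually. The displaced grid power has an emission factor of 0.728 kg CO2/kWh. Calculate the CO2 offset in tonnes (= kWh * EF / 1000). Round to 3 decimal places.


CO2 offset in kg = generation * emission_factor
CO2 offset = 42856 * 0.728 = 31199.17 kg
Convert to tonnes:
  CO2 offset = 31199.17 / 1000 = 31.199 tonnes

31.199


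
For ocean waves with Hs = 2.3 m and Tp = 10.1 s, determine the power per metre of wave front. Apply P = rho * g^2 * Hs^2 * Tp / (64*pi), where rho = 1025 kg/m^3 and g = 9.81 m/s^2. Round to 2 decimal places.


Apply wave power formula:
  g^2 = 9.81^2 = 96.2361
  Hs^2 = 2.3^2 = 5.29
  Numerator = rho * g^2 * Hs^2 * Tp = 1025 * 96.2361 * 5.29 * 10.1 = 5270343.55
  Denominator = 64 * pi = 201.0619
  P = 5270343.55 / 201.0619 = 26212.54 W/m

26212.54


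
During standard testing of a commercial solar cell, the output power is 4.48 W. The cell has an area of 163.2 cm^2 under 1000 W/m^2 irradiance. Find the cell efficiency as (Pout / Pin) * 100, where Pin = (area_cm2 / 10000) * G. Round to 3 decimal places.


First compute the input power:
  Pin = area_cm2 / 10000 * G = 163.2 / 10000 * 1000 = 16.32 W
Then compute efficiency:
  Efficiency = (Pout / Pin) * 100 = (4.48 / 16.32) * 100
  Efficiency = 27.451%

27.451


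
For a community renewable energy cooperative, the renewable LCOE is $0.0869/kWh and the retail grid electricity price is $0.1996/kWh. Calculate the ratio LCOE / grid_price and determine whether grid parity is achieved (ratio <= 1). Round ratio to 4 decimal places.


Compare LCOE to grid price:
  LCOE = $0.0869/kWh, Grid price = $0.1996/kWh
  Ratio = LCOE / grid_price = 0.0869 / 0.1996 = 0.4354
  Grid parity achieved (ratio <= 1)? yes

0.4354


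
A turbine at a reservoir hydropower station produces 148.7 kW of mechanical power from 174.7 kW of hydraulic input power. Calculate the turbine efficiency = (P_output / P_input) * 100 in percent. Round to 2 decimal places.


Turbine efficiency = (output power / input power) * 100
eta = (148.7 / 174.7) * 100
eta = 85.12%

85.12


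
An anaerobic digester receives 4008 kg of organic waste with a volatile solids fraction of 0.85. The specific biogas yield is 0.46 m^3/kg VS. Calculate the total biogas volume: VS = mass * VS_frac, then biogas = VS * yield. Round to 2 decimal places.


Compute volatile solids:
  VS = mass * VS_fraction = 4008 * 0.85 = 3406.8 kg
Calculate biogas volume:
  Biogas = VS * specific_yield = 3406.8 * 0.46
  Biogas = 1567.13 m^3

1567.13


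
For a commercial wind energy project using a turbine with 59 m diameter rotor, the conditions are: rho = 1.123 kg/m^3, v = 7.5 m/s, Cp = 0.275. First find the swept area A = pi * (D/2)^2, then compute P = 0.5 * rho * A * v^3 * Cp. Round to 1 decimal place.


Step 1 -- Compute swept area:
  A = pi * (D/2)^2 = pi * (59/2)^2 = 2733.97 m^2
Step 2 -- Apply wind power equation:
  P = 0.5 * rho * A * v^3 * Cp
  v^3 = 7.5^3 = 421.875
  P = 0.5 * 1.123 * 2733.97 * 421.875 * 0.275
  P = 178098.5 W

178098.5


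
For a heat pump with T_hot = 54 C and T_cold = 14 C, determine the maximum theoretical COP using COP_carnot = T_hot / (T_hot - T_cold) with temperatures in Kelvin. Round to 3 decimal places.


Convert to Kelvin:
  T_hot = 54 + 273.15 = 327.15 K
  T_cold = 14 + 273.15 = 287.15 K
Apply Carnot COP formula:
  COP = T_hot_K / (T_hot_K - T_cold_K) = 327.15 / 40.0
  COP = 8.179

8.179


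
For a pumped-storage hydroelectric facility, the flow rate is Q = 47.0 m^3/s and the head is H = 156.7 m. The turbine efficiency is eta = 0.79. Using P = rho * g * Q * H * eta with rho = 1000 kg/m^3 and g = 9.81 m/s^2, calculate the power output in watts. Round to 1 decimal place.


Apply the hydropower formula P = rho * g * Q * H * eta
rho * g = 1000 * 9.81 = 9810.0
P = 9810.0 * 47.0 * 156.7 * 0.79
P = 57077238.5 W

57077238.5


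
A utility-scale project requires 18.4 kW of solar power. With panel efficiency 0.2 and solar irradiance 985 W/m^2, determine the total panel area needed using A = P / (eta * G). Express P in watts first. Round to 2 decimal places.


Convert target power to watts: P = 18.4 * 1000 = 18400.0 W
Compute denominator: eta * G = 0.2 * 985 = 197.0
Required area A = P / (eta * G) = 18400.0 / 197.0
A = 93.40 m^2

93.40


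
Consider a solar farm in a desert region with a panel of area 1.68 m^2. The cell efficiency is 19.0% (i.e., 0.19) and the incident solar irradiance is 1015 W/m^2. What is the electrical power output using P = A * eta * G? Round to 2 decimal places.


Use the solar power formula P = A * eta * G.
Given: A = 1.68 m^2, eta = 0.19, G = 1015 W/m^2
P = 1.68 * 0.19 * 1015
P = 323.99 W

323.99


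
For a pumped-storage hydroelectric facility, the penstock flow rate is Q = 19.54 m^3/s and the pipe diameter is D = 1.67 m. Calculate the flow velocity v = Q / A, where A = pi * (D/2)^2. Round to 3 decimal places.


Compute pipe cross-sectional area:
  A = pi * (D/2)^2 = pi * (1.67/2)^2 = 2.1904 m^2
Calculate velocity:
  v = Q / A = 19.54 / 2.1904
  v = 8.921 m/s

8.921


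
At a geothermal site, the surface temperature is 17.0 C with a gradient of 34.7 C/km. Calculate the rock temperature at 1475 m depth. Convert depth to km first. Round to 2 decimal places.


Convert depth to km: 1475 / 1000 = 1.475 km
Temperature increase = gradient * depth_km = 34.7 * 1.475 = 51.18 C
Temperature at depth = T_surface + delta_T = 17.0 + 51.18
T = 68.18 C

68.18


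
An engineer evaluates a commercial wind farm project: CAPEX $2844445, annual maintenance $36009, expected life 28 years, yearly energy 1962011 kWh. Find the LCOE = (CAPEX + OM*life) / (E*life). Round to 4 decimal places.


Total cost = CAPEX + OM * lifetime = 2844445 + 36009 * 28 = 2844445 + 1008252 = 3852697
Total generation = annual * lifetime = 1962011 * 28 = 54936308 kWh
LCOE = 3852697 / 54936308
LCOE = 0.0701 $/kWh

0.0701


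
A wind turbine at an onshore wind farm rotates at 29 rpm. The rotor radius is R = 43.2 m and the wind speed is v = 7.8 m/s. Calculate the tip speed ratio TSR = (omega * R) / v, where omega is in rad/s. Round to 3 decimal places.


Convert rotational speed to rad/s:
  omega = 29 * 2 * pi / 60 = 3.0369 rad/s
Compute tip speed:
  v_tip = omega * R = 3.0369 * 43.2 = 131.193 m/s
Tip speed ratio:
  TSR = v_tip / v_wind = 131.193 / 7.8 = 16.820

16.820


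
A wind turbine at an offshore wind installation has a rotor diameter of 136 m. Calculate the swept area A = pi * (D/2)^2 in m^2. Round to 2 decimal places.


Compute the rotor radius:
  r = D / 2 = 136 / 2 = 68.0 m
Calculate swept area:
  A = pi * r^2 = pi * 68.0^2
  A = 14526.72 m^2

14526.72


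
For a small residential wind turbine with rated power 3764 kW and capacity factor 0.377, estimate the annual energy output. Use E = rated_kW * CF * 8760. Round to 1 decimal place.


Annual energy = rated_kW * capacity_factor * hours_per_year
Given: P_rated = 3764 kW, CF = 0.377, hours = 8760
E = 3764 * 0.377 * 8760
E = 12430685.3 kWh

12430685.3


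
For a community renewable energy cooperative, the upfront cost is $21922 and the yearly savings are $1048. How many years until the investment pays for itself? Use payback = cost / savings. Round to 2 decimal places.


Simple payback period = initial cost / annual savings
Payback = 21922 / 1048
Payback = 20.92 years

20.92


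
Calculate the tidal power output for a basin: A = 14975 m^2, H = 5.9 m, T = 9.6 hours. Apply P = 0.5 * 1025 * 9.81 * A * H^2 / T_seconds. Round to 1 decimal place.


Convert period to seconds: T = 9.6 * 3600 = 34560.0 s
H^2 = 5.9^2 = 34.81
P = 0.5 * rho * g * A * H^2 / T
P = 0.5 * 1025 * 9.81 * 14975 * 34.81 / 34560.0
P = 75833.3 W

75833.3


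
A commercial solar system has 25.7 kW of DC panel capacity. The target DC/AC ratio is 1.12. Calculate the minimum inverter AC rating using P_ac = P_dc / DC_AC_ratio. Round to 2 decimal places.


The inverter AC capacity is determined by the DC/AC ratio.
Given: P_dc = 25.7 kW, DC/AC ratio = 1.12
P_ac = P_dc / ratio = 25.7 / 1.12
P_ac = 22.95 kW

22.95


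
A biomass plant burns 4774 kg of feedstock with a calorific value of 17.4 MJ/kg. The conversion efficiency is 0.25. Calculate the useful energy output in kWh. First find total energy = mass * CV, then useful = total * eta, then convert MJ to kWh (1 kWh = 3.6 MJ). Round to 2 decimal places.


Total energy = mass * CV = 4774 * 17.4 = 83067.6 MJ
Useful energy = total * eta = 83067.6 * 0.25 = 20766.9 MJ
Convert to kWh: 20766.9 / 3.6
Useful energy = 5768.58 kWh

5768.58


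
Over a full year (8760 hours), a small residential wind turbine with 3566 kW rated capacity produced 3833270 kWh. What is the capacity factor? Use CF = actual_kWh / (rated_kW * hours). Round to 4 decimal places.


Capacity factor = actual output / maximum possible output
Maximum possible = rated * hours = 3566 * 8760 = 31238160 kWh
CF = 3833270 / 31238160
CF = 0.1227

0.1227


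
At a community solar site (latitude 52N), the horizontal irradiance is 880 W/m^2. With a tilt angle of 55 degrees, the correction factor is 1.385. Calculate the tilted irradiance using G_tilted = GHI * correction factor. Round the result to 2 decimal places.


Identify the given values:
  GHI = 880 W/m^2, tilt correction factor = 1.385
Apply the formula G_tilted = GHI * factor:
  G_tilted = 880 * 1.385
  G_tilted = 1218.80 W/m^2

1218.80


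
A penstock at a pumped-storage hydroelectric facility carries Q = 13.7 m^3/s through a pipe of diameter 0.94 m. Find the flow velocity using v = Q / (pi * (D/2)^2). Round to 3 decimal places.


Compute pipe cross-sectional area:
  A = pi * (D/2)^2 = pi * (0.94/2)^2 = 0.694 m^2
Calculate velocity:
  v = Q / A = 13.7 / 0.694
  v = 19.741 m/s

19.741


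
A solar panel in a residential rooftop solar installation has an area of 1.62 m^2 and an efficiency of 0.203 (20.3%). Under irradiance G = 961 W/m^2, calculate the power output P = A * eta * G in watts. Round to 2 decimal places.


Use the solar power formula P = A * eta * G.
Given: A = 1.62 m^2, eta = 0.203, G = 961 W/m^2
P = 1.62 * 0.203 * 961
P = 316.03 W

316.03


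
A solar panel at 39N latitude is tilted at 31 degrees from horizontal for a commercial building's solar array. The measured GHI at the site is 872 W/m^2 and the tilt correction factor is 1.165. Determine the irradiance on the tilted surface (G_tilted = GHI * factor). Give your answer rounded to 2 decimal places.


Identify the given values:
  GHI = 872 W/m^2, tilt correction factor = 1.165
Apply the formula G_tilted = GHI * factor:
  G_tilted = 872 * 1.165
  G_tilted = 1015.88 W/m^2

1015.88


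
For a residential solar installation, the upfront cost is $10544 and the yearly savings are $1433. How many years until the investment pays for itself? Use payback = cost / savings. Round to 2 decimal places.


Simple payback period = initial cost / annual savings
Payback = 10544 / 1433
Payback = 7.36 years

7.36


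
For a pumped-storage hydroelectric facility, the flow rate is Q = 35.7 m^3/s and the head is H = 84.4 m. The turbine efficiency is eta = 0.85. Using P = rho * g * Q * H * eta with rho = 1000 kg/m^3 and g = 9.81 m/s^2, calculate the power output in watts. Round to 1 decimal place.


Apply the hydropower formula P = rho * g * Q * H * eta
rho * g = 1000 * 9.81 = 9810.0
P = 9810.0 * 35.7 * 84.4 * 0.85
P = 25124567.6 W

25124567.6


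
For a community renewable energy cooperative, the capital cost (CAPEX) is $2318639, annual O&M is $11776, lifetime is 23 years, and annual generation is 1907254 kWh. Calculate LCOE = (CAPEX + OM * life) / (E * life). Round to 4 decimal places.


Total cost = CAPEX + OM * lifetime = 2318639 + 11776 * 23 = 2318639 + 270848 = 2589487
Total generation = annual * lifetime = 1907254 * 23 = 43866842 kWh
LCOE = 2589487 / 43866842
LCOE = 0.0590 $/kWh

0.0590


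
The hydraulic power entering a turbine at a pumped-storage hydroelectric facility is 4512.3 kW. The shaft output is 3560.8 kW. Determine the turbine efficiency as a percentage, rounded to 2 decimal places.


Turbine efficiency = (output power / input power) * 100
eta = (3560.8 / 4512.3) * 100
eta = 78.91%

78.91


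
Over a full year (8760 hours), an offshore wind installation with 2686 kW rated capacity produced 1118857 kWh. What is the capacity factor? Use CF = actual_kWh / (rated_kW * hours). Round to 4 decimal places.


Capacity factor = actual output / maximum possible output
Maximum possible = rated * hours = 2686 * 8760 = 23529360 kWh
CF = 1118857 / 23529360
CF = 0.0476

0.0476


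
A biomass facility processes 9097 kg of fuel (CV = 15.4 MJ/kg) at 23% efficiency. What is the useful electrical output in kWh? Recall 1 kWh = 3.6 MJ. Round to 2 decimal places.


Total energy = mass * CV = 9097 * 15.4 = 140093.8 MJ
Useful energy = total * eta = 140093.8 * 0.23 = 32221.57 MJ
Convert to kWh: 32221.57 / 3.6
Useful energy = 8950.44 kWh

8950.44


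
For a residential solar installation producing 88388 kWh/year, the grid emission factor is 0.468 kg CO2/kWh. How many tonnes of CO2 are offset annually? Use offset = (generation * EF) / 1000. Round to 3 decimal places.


CO2 offset in kg = generation * emission_factor
CO2 offset = 88388 * 0.468 = 41365.58 kg
Convert to tonnes:
  CO2 offset = 41365.58 / 1000 = 41.366 tonnes

41.366


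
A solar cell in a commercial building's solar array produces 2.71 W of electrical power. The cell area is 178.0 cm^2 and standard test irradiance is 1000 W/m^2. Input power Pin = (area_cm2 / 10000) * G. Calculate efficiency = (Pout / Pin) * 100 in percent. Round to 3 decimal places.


First compute the input power:
  Pin = area_cm2 / 10000 * G = 178.0 / 10000 * 1000 = 17.8 W
Then compute efficiency:
  Efficiency = (Pout / Pin) * 100 = (2.71 / 17.8) * 100
  Efficiency = 15.225%

15.225


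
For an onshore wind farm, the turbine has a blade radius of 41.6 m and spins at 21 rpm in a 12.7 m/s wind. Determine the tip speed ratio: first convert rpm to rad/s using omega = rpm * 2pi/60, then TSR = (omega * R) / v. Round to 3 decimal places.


Convert rotational speed to rad/s:
  omega = 21 * 2 * pi / 60 = 2.1991 rad/s
Compute tip speed:
  v_tip = omega * R = 2.1991 * 41.6 = 91.483 m/s
Tip speed ratio:
  TSR = v_tip / v_wind = 91.483 / 12.7 = 7.203

7.203


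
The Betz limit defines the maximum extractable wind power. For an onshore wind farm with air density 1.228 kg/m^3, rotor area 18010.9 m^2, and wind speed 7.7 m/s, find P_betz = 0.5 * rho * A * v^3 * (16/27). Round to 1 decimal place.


The Betz coefficient Cp_max = 16/27 = 0.5926
v^3 = 7.7^3 = 456.533
P_betz = 0.5 * rho * A * v^3 * Cp_max
P_betz = 0.5 * 1.228 * 18010.9 * 456.533 * 0.5926
P_betz = 2991797.4 W

2991797.4


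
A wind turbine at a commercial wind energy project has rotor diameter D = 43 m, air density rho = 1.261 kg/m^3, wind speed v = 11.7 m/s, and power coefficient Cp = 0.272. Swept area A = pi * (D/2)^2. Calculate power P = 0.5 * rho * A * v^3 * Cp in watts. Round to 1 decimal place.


Step 1 -- Compute swept area:
  A = pi * (D/2)^2 = pi * (43/2)^2 = 1452.2 m^2
Step 2 -- Apply wind power equation:
  P = 0.5 * rho * A * v^3 * Cp
  v^3 = 11.7^3 = 1601.613
  P = 0.5 * 1.261 * 1452.2 * 1601.613 * 0.272
  P = 398876.4 W

398876.4


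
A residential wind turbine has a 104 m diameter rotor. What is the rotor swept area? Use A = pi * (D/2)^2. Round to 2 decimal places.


Compute the rotor radius:
  r = D / 2 = 104 / 2 = 52.0 m
Calculate swept area:
  A = pi * r^2 = pi * 52.0^2
  A = 8494.87 m^2

8494.87


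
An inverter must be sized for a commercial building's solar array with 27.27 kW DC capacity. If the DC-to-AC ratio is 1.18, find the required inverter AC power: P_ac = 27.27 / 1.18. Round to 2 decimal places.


The inverter AC capacity is determined by the DC/AC ratio.
Given: P_dc = 27.27 kW, DC/AC ratio = 1.18
P_ac = P_dc / ratio = 27.27 / 1.18
P_ac = 23.11 kW

23.11


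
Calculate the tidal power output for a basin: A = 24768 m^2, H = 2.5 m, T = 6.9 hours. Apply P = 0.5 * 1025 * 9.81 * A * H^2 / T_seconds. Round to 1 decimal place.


Convert period to seconds: T = 6.9 * 3600 = 24840.0 s
H^2 = 2.5^2 = 6.25
P = 0.5 * rho * g * A * H^2 / T
P = 0.5 * 1025 * 9.81 * 24768 * 6.25 / 24840.0
P = 31331.6 W

31331.6


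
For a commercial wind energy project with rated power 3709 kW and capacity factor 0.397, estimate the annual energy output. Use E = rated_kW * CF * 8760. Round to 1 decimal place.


Annual energy = rated_kW * capacity_factor * hours_per_year
Given: P_rated = 3709 kW, CF = 0.397, hours = 8760
E = 3709 * 0.397 * 8760
E = 12898863.5 kWh

12898863.5


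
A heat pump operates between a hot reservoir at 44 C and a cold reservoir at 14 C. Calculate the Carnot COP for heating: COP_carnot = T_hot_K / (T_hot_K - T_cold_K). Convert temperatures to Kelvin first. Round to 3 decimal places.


Convert to Kelvin:
  T_hot = 44 + 273.15 = 317.15 K
  T_cold = 14 + 273.15 = 287.15 K
Apply Carnot COP formula:
  COP = T_hot_K / (T_hot_K - T_cold_K) = 317.15 / 30.0
  COP = 10.572

10.572


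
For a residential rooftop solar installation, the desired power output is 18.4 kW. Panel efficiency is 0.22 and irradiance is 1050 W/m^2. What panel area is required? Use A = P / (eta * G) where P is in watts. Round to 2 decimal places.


Convert target power to watts: P = 18.4 * 1000 = 18400.0 W
Compute denominator: eta * G = 0.22 * 1050 = 231.0
Required area A = P / (eta * G) = 18400.0 / 231.0
A = 79.65 m^2

79.65


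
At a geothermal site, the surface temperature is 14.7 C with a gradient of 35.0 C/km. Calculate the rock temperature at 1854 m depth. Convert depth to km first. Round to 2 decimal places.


Convert depth to km: 1854 / 1000 = 1.854 km
Temperature increase = gradient * depth_km = 35.0 * 1.854 = 64.89 C
Temperature at depth = T_surface + delta_T = 14.7 + 64.89
T = 79.59 C

79.59


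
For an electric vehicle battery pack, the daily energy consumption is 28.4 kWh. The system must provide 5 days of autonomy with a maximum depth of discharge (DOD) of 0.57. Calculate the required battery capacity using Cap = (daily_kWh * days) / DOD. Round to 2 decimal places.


Total energy needed = daily * days = 28.4 * 5 = 142.0 kWh
Account for depth of discharge:
  Cap = total_energy / DOD = 142.0 / 0.57
  Cap = 249.12 kWh

249.12


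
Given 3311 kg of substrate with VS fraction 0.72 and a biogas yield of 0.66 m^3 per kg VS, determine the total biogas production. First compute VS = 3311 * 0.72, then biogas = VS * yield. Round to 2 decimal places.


Compute volatile solids:
  VS = mass * VS_fraction = 3311 * 0.72 = 2383.92 kg
Calculate biogas volume:
  Biogas = VS * specific_yield = 2383.92 * 0.66
  Biogas = 1573.39 m^3

1573.39


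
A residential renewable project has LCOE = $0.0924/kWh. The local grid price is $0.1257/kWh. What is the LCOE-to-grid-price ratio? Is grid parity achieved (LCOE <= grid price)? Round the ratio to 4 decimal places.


Compare LCOE to grid price:
  LCOE = $0.0924/kWh, Grid price = $0.1257/kWh
  Ratio = LCOE / grid_price = 0.0924 / 0.1257 = 0.7351
  Grid parity achieved (ratio <= 1)? yes

0.7351
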